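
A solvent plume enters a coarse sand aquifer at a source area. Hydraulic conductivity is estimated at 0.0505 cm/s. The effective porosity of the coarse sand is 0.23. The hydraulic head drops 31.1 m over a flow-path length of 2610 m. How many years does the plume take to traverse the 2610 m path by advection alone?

Convert K: 0.0505 cm/s × 864 = 43.63 m/day.
Hydraulic gradient i = Δh / L = 31.1 / 2610 = 0.01192.
Darcy flux q = K · i = 43.63 × 0.01192 = 0.5199 m/day.
Seepage velocity v = q / n_e = 0.5199 / 0.23 = 2.260 m/day.
Travel time t = L / v = 2610 / 2.260 = 1155 days = 3.161 years.

3.16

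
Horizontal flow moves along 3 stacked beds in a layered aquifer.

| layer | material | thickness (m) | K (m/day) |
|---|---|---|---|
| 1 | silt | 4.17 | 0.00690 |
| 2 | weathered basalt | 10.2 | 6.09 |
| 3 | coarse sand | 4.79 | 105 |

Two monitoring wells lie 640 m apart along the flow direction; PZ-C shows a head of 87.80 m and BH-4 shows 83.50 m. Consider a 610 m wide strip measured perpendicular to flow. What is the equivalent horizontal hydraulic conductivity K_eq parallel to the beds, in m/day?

Flow is parallel to layering, so each bed carries its own Darcy discharge and the transmissivities add.
Σ(K_i·b_i) = 0.00690×4.17 + 6.09×10.2 + 105×4.79 = 565.1 m²/day.
Total thickness b = 19.16 m, so K_eq = Σ(K_i·b_i)/b = 29.49 m/day.

29.5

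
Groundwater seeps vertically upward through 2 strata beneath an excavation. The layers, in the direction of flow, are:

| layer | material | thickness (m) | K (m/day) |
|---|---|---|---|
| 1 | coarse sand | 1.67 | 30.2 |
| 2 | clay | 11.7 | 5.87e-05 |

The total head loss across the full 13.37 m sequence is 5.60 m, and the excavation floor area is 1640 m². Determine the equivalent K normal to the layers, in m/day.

Flow is perpendicular to layering, so the layers act in series and the equivalent K is the thickness-weighted harmonic mean.
Total thickness L = 1.67 + 11.7 = 13.37 m.
Σ(b_i/K_i) = 1.67/30.2 + 11.7/5.87e-05 = 1.993e+05 d.
K_eq = L / Σ(b_i/K_i) = 13.37 / 1.993e+05 = 6.708e-05 m/day.

6.71e-05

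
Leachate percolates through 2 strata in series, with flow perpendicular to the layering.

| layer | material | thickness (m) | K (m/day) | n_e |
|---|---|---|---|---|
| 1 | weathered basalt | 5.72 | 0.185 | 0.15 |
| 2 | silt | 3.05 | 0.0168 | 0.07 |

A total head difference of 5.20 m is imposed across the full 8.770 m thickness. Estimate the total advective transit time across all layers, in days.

With flow normal to the layers, continuity requires the same specific discharge q through every layer.
Σ(b_i/K_i) = 5.72/0.185 + 3.05/0.0168 = 212.5 d.
q = Δh / Σ(b_i/K_i) = 5.20 / 212.5 = 0.02447 m/day.
In each layer the seepage velocity is v_i = q/n_i, so the layer transit time is t_i = b_i·n_i / q:
  layer 1 (weathered basalt): t_1 = 5.72 × 0.15 / 0.02447 = 35.06 d
  layer 2 (silt): t_2 = 3.05 × 0.07 / 0.02447 = 8.723 d
Total t = Σ t_i = 43.78 days.

43.8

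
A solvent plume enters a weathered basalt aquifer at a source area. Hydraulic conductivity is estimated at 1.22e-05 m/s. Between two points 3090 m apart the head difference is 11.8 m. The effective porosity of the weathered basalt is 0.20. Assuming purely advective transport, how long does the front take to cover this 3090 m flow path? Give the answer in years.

420

Convert K: 1.22e-05 m/s × 86400 = 1.054 m/day.
Hydraulic gradient i = Δh / L = 11.8 / 3090 = 0.003819.
Darcy flux q = K · i = 1.054 × 0.003819 = 0.004025 m/day.
Seepage velocity v = q / n_e = 0.004025 / 0.20 = 0.02013 m/day.
Travel time t = L / v = 3090 / 0.02013 = 1.535e+05 days = 420.3 years.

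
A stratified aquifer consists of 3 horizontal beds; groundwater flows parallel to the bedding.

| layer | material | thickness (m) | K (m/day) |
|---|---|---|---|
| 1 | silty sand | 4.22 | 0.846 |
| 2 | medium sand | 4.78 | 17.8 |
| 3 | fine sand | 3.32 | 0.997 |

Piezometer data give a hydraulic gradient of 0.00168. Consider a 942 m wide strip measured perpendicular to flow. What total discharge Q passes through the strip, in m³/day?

Flow is parallel to layering, so each bed carries its own Darcy discharge and the transmissivities add.
Σ(K_i·b_i) = 0.846×4.22 + 17.8×4.78 + 0.997×3.32 = 91.96 m²/day.
Hydraulic gradient i = 0.00168.
Q = Σ(K_i·b_i) · W · i = 91.96 × 942 × 0.001680 = 145.5 m³/day.

146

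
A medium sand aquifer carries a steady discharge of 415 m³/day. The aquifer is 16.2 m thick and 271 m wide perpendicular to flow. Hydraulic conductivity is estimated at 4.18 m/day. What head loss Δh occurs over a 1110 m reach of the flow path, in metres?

Cross-sectional area A = 271 × 16.2 = 4390 m².
From Q = K·A·i, i = Q / (K·A) = 415 / (4.180 × 4390) = 0.02261.
Head loss Δh = i · L = 0.02261 × 1110 = 25.10 m.

25.1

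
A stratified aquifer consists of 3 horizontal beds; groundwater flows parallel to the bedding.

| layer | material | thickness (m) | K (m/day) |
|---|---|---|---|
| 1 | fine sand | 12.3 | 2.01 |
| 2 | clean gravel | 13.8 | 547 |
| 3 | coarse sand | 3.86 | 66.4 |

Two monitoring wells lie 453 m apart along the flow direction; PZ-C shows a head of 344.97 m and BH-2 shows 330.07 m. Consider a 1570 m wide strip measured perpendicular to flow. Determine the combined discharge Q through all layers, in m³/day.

404000

Flow is parallel to layering, so each bed carries its own Darcy discharge and the transmissivities add.
Σ(K_i·b_i) = 2.01×12.3 + 547×13.8 + 66.4×3.86 = 7830 m²/day.
Hydraulic gradient i = (344.97 − 330.07) / 453 = 14.9 / 453 = 0.03289.
Q = Σ(K_i·b_i) · W · i = 7830 × 1570 × 0.03289 = 4.043e+05 m³/day.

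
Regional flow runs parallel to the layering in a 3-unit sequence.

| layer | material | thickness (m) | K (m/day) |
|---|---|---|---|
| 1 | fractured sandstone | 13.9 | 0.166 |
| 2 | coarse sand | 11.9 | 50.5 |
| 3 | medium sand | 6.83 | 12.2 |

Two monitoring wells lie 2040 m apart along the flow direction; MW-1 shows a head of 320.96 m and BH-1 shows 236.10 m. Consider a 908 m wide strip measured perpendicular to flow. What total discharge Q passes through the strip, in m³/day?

Flow is parallel to layering, so each bed carries its own Darcy discharge and the transmissivities add.
Σ(K_i·b_i) = 0.166×13.9 + 50.5×11.9 + 12.2×6.83 = 686.6 m²/day.
Hydraulic gradient i = (320.96 − 236.10) / 2040 = 84.86 / 2040 = 0.04160.
Q = Σ(K_i·b_i) · W · i = 686.6 × 908 × 0.04160 = 25933 m³/day.

25900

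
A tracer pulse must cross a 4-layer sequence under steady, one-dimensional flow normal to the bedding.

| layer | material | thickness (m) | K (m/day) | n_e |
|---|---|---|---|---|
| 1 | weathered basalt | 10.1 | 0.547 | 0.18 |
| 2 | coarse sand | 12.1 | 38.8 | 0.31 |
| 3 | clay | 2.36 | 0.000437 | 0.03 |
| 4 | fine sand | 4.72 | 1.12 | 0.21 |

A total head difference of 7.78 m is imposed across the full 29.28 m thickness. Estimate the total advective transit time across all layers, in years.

12.7

With flow normal to the layers, continuity requires the same specific discharge q through every layer.
Σ(b_i/K_i) = 10.1/0.547 + 12.1/38.8 + 2.36/0.000437 + 4.72/1.12 = 5423 d.
q = Δh / Σ(b_i/K_i) = 7.78 / 5423 = 0.001435 m/day.
In each layer the seepage velocity is v_i = q/n_i, so the layer transit time is t_i = b_i·n_i / q:
  layer 1 (weathered basalt): t_1 = 10.1 × 0.18 / 0.001435 = 1267 d
  layer 2 (coarse sand): t_2 = 12.1 × 0.31 / 0.001435 = 2615 d
  layer 3 (clay): t_3 = 2.36 × 0.03 / 0.001435 = 49.35 d
  layer 4 (fine sand): t_4 = 4.72 × 0.21 / 0.001435 = 691.0 d
Total t = Σ t_i = 4622 days = 12.66 years.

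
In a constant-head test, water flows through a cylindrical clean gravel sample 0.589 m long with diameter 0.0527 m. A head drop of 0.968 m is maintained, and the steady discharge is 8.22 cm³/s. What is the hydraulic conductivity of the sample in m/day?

Cross-sectional area A = π·(d/2)² = π × (0.0527/2)² = 0.002181 m².
Convert discharge: 8.22 cm³/s = 8.220e-06 m³/s.
Darcy's law rearranged: K = Q·L / (A·Δh) = 8.220e-06 × 0.589 / (0.002181 × 0.968) = 0.002293 m/s = 198.1 m/day.

198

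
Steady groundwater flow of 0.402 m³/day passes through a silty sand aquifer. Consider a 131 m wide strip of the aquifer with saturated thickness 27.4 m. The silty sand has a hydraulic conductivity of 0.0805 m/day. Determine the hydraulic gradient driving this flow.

Cross-sectional area A = 131 × 27.4 = 3589 m².
From Q = K·A·i, i = Q / (K·A) = 0.402 / (0.08050 × 3589) = 0.001391.

0.00139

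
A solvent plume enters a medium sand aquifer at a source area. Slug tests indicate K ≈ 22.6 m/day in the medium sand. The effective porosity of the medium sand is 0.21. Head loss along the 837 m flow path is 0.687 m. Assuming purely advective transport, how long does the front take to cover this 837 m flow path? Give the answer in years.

25.9

Hydraulic gradient i = Δh / L = 0.687 / 837 = 0.0008208.
Darcy flux q = K · i = 22.60 × 0.0008208 = 0.01855 m/day.
Seepage velocity v = q / n_e = 0.01855 / 0.21 = 0.08833 m/day.
Travel time t = L / v = 837 / 0.08833 = 9476 days = 25.94 years.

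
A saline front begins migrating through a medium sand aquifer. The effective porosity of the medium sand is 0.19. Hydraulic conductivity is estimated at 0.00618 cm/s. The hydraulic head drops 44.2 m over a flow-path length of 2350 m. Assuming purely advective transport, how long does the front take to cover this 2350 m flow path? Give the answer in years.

Convert K: 0.00618 cm/s × 864 = 5.340 m/day.
Hydraulic gradient i = Δh / L = 44.2 / 2350 = 0.01881.
Darcy flux q = K · i = 5.340 × 0.01881 = 0.1004 m/day.
Seepage velocity v = q / n_e = 0.1004 / 0.19 = 0.5286 m/day.
Travel time t = L / v = 2350 / 0.5286 = 4446 days = 12.17 years.

12.2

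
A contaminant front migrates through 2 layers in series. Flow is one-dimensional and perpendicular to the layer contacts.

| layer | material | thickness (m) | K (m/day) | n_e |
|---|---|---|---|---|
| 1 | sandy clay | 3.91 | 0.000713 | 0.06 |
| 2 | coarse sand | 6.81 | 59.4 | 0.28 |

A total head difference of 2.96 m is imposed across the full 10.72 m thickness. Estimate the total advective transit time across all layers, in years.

With flow normal to the layers, continuity requires the same specific discharge q through every layer.
Σ(b_i/K_i) = 3.91/0.000713 + 6.81/59.4 = 5484 d.
q = Δh / Σ(b_i/K_i) = 2.96 / 5484 = 0.0005398 m/day.
In each layer the seepage velocity is v_i = q/n_i, so the layer transit time is t_i = b_i·n_i / q:
  layer 1 (sandy clay): t_1 = 3.91 × 0.06 / 0.0005398 = 434.6 d
  layer 2 (coarse sand): t_2 = 6.81 × 0.28 / 0.0005398 = 3533 d
Total t = Σ t_i = 3967 days = 10.86 years.

10.9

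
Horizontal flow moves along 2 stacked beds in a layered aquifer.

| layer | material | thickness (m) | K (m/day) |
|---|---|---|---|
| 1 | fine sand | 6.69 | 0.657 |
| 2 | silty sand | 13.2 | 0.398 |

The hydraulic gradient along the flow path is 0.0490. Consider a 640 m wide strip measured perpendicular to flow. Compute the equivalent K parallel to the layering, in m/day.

Flow is parallel to layering, so each bed carries its own Darcy discharge and the transmissivities add.
Σ(K_i·b_i) = 0.657×6.69 + 0.398×13.2 = 9.649 m²/day.
Total thickness b = 19.89 m, so K_eq = Σ(K_i·b_i)/b = 0.4851 m/day.

0.485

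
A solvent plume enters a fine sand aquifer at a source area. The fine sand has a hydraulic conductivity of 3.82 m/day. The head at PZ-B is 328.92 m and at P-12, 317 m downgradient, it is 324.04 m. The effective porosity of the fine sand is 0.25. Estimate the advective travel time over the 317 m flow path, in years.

3.69

Hydraulic gradient i = (328.92 − 324.04) / 317 = 4.88 / 317 = 0.01539.
Darcy flux q = K · i = 3.820 × 0.01539 = 0.05881 m/day.
Seepage velocity v = q / n_e = 0.05881 / 0.25 = 0.2352 m/day.
Travel time t = L / v = 317 / 0.2352 = 1348 days = 3.690 years.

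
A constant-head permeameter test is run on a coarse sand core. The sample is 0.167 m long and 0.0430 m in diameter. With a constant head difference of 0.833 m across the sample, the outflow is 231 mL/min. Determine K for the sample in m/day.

Cross-sectional area A = π·(d/2)² = π × (0.0430/2)² = 0.001452 m².
Convert discharge: 231 mL/min = 3.850e-06 m³/s.
Darcy's law rearranged: K = Q·L / (A·Δh) = 3.850e-06 × 0.167 / (0.001452 × 0.833) = 0.0005315 m/s = 45.92 m/day.

45.9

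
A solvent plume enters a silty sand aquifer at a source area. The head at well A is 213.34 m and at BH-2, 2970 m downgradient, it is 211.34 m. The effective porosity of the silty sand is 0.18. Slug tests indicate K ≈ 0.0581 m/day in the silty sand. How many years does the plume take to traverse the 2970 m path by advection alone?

Hydraulic gradient i = (213.34 − 211.34) / 2970 = 2 / 2970 = 0.0006734.
Darcy flux q = K · i = 0.05810 × 0.0006734 = 3.912e-05 m/day.
Seepage velocity v = q / n_e = 3.912e-05 / 0.18 = 0.0002174 m/day.
Travel time t = L / v = 2970 / 0.0002174 = 1.366e+07 days = 37410 years.

37400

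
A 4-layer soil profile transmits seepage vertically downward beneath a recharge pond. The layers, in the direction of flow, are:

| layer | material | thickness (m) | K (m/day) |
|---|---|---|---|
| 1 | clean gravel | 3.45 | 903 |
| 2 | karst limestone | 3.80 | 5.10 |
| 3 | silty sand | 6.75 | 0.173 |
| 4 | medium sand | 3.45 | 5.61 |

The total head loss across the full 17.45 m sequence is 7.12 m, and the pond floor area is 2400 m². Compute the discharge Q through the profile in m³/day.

Flow is perpendicular to layering, so the layers act in series and the equivalent K is the thickness-weighted harmonic mean.
Total thickness L = 3.45 + 3.80 + 6.75 + 3.45 = 17.45 m.
Σ(b_i/K_i) = 3.45/903 + 3.80/5.10 + 6.75/0.173 + 3.45/5.61 = 40.38 d.
K_eq = L / Σ(b_i/K_i) = 17.45 / 40.38 = 0.4321 m/day.
Q = K_eq · A · (Δh/L) = 0.4321 × 2400 × (7.12/17.45) = 423.2 m³/day.

423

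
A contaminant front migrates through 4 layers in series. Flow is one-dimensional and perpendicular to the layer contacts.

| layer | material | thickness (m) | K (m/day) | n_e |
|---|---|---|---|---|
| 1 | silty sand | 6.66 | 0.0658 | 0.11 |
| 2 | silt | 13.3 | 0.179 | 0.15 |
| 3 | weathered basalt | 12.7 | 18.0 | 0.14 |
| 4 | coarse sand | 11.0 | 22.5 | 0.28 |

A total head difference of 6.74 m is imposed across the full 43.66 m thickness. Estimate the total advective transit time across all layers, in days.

With flow normal to the layers, continuity requires the same specific discharge q through every layer.
Σ(b_i/K_i) = 6.66/0.0658 + 13.3/0.179 + 12.7/18.0 + 11.0/22.5 = 176.7 d.
q = Δh / Σ(b_i/K_i) = 6.74 / 176.7 = 0.03814 m/day.
In each layer the seepage velocity is v_i = q/n_i, so the layer transit time is t_i = b_i·n_i / q:
  layer 1 (silty sand): t_1 = 6.66 × 0.11 / 0.03814 = 19.21 d
  layer 2 (silt): t_2 = 13.3 × 0.15 / 0.03814 = 52.31 d
  layer 3 (weathered basalt): t_3 = 12.7 × 0.14 / 0.03814 = 46.62 d
  layer 4 (coarse sand): t_4 = 11.0 × 0.28 / 0.03814 = 80.75 d
Total t = Σ t_i = 198.9 days.

199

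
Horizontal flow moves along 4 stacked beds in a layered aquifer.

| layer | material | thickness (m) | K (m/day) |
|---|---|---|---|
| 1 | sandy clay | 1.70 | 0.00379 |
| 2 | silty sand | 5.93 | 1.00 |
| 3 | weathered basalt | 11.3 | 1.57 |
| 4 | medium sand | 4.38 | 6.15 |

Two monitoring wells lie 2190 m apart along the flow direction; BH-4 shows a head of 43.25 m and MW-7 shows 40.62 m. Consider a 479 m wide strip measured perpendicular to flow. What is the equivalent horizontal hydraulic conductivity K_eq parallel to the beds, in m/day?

Flow is parallel to layering, so each bed carries its own Darcy discharge and the transmissivities add.
Σ(K_i·b_i) = 0.00379×1.70 + 1.00×5.93 + 1.57×11.3 + 6.15×4.38 = 50.61 m²/day.
Total thickness b = 23.31 m, so K_eq = Σ(K_i·b_i)/b = 2.171 m/day.

2.17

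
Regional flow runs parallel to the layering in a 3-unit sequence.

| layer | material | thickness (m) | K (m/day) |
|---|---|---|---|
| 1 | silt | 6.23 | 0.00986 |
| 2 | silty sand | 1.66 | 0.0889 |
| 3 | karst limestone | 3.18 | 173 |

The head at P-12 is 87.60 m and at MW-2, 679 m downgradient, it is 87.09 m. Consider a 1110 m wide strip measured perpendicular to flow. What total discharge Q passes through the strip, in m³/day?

Flow is parallel to layering, so each bed carries its own Darcy discharge and the transmissivities add.
Σ(K_i·b_i) = 0.00986×6.23 + 0.0889×1.66 + 173×3.18 = 550.3 m²/day.
Hydraulic gradient i = (87.60 − 87.09) / 679 = 0.51 / 679 = 0.0007511.
Q = Σ(K_i·b_i) · W · i = 550.3 × 1110 × 0.0007511 = 458.8 m³/day.

459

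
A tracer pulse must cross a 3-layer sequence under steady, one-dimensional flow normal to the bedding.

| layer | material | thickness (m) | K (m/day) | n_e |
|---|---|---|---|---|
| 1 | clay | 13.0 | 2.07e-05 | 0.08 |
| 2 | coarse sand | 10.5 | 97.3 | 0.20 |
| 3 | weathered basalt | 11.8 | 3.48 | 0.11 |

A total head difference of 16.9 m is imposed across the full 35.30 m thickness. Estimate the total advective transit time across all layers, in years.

452

With flow normal to the layers, continuity requires the same specific discharge q through every layer.
Σ(b_i/K_i) = 13.0/2.07e-05 + 10.5/97.3 + 11.8/3.48 = 6.280e+05 d.
q = Δh / Σ(b_i/K_i) = 16.9 / 6.280e+05 = 2.691e-05 m/day.
In each layer the seepage velocity is v_i = q/n_i, so the layer transit time is t_i = b_i·n_i / q:
  layer 1 (clay): t_1 = 13.0 × 0.08 / 2.691e-05 = 38648 d
  layer 2 (coarse sand): t_2 = 10.5 × 0.20 / 2.691e-05 = 78038 d
  layer 3 (weathered basalt): t_3 = 11.8 × 0.11 / 2.691e-05 = 48235 d
Total t = Σ t_i = 1.649e+05 days = 451.5 years.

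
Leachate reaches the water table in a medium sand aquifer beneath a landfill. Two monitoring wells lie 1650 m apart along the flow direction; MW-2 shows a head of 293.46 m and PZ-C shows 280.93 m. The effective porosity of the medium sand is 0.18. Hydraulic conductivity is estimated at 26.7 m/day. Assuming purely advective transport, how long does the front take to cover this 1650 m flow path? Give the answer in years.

Hydraulic gradient i = (293.46 − 280.93) / 1650 = 12.53 / 1650 = 0.007594.
Darcy flux q = K · i = 26.70 × 0.007594 = 0.2028 m/day.
Seepage velocity v = q / n_e = 0.2028 / 0.18 = 1.126 m/day.
Travel time t = L / v = 1650 / 1.126 = 1465 days = 4.010 years.

4.01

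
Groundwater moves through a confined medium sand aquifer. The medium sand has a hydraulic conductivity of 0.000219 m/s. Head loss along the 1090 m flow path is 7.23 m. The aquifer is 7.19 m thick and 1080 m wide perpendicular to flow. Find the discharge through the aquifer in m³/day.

Convert K: 0.000219 m/s × 86400 = 18.92 m/day.
Cross-sectional area A = 1080 × 7.19 = 7765 m².
Hydraulic gradient i = Δh / L = 7.23 / 1090 = 0.006633.
Darcy's law: Q = K · A · i = 18.92 × 7765 × 0.006633 = 974.6 m³/day.

975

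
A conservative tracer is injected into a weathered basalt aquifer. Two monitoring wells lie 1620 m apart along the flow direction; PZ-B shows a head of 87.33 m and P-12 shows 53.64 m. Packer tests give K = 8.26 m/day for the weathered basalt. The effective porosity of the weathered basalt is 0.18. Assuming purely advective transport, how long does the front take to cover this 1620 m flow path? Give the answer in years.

4.65

Hydraulic gradient i = (87.33 − 53.64) / 1620 = 33.69 / 1620 = 0.02080.
Darcy flux q = K · i = 8.260 × 0.02080 = 0.1718 m/day.
Seepage velocity v = q / n_e = 0.1718 / 0.18 = 0.9543 m/day.
Travel time t = L / v = 1620 / 0.9543 = 1698 days = 4.648 years.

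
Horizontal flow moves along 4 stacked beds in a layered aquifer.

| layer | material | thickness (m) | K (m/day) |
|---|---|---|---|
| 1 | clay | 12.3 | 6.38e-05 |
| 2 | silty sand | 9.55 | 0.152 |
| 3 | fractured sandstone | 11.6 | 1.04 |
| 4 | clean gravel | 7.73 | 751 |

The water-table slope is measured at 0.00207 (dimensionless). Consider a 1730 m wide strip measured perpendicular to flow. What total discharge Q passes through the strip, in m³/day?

20800

Flow is parallel to layering, so each bed carries its own Darcy discharge and the transmissivities add.
Σ(K_i·b_i) = 6.38e-05×12.3 + 0.152×9.55 + 1.04×11.6 + 751×7.73 = 5819 m²/day.
Hydraulic gradient i = 0.00207.
Q = Σ(K_i·b_i) · W · i = 5819 × 1730 × 0.002070 = 20838 m³/day.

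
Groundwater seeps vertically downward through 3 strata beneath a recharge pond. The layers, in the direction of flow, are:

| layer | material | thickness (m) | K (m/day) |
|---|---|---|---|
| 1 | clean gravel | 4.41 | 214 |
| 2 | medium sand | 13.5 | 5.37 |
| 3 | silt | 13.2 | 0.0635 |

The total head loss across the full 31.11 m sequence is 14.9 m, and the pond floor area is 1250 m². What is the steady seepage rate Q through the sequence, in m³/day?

Flow is perpendicular to layering, so the layers act in series and the equivalent K is the thickness-weighted harmonic mean.
Total thickness L = 4.41 + 13.5 + 13.2 = 31.11 m.
Σ(b_i/K_i) = 4.41/214 + 13.5/5.37 + 13.2/0.0635 = 210.4 d.
K_eq = L / Σ(b_i/K_i) = 31.11 / 210.4 = 0.1479 m/day.
Q = K_eq · A · (Δh/L) = 0.1479 × 1250 × (14.9/31.11) = 88.52 m³/day.

88.5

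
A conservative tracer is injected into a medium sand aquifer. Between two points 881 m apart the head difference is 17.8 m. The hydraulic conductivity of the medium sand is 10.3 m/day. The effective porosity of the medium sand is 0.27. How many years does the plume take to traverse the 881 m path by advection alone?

3.13

Hydraulic gradient i = Δh / L = 17.8 / 881 = 0.02020.
Darcy flux q = K · i = 10.30 × 0.02020 = 0.2081 m/day.
Seepage velocity v = q / n_e = 0.2081 / 0.27 = 0.7708 m/day.
Travel time t = L / v = 881 / 0.7708 = 1143 days = 3.129 years.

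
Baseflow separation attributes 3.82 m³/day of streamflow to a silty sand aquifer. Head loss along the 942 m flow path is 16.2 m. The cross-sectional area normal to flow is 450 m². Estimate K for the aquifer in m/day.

Hydraulic gradient i = Δh / L = 16.2 / 942 = 0.01720.
From Q = K·A·i, K = Q / (A·i) = 3.82 / (450.0 × 0.01720) = 0.4936 m/day.

0.494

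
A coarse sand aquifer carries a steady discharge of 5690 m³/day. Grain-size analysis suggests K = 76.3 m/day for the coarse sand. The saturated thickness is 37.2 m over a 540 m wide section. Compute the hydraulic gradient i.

Cross-sectional area A = 540 × 37.2 = 20088 m².
From Q = K·A·i, i = Q / (K·A) = 5690 / (76.30 × 20088) = 0.003712.

0.00371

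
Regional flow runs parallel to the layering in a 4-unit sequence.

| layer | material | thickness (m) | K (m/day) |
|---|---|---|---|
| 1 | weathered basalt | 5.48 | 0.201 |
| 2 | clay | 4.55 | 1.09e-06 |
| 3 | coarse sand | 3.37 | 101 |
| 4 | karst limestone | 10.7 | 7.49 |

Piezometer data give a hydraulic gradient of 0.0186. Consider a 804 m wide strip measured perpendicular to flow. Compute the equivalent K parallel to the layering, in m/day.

17.5

Flow is parallel to layering, so each bed carries its own Darcy discharge and the transmissivities add.
Σ(K_i·b_i) = 0.201×5.48 + 1.09e-06×4.55 + 101×3.37 + 7.49×10.7 = 421.6 m²/day.
Total thickness b = 24.10 m, so K_eq = Σ(K_i·b_i)/b = 17.49 m/day.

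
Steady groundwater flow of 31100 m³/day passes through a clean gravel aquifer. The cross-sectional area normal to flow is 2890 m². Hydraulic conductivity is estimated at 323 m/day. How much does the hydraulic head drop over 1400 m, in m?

From Q = K·A·i, i = Q / (K·A) = 31100 / (323.0 × 2890) = 0.03332.
Head loss Δh = i · L = 0.03332 × 1400 = 46.64 m.

46.6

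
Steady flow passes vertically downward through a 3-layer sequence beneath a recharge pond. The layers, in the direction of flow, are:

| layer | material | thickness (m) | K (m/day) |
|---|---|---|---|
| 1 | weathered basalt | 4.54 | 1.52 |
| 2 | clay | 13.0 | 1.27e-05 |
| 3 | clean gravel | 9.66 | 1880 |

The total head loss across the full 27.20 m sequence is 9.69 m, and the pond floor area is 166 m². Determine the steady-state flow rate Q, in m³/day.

0.00157

Flow is perpendicular to layering, so the layers act in series and the equivalent K is the thickness-weighted harmonic mean.
Total thickness L = 4.54 + 13.0 + 9.66 = 27.20 m.
Σ(b_i/K_i) = 4.54/1.52 + 13.0/1.27e-05 + 9.66/1880 = 1.024e+06 d.
K_eq = L / Σ(b_i/K_i) = 27.20 / 1.024e+06 = 2.657e-05 m/day.
Q = K_eq · A · (Δh/L) = 2.657e-05 × 166 × (9.69/27.20) = 0.001571 m³/day.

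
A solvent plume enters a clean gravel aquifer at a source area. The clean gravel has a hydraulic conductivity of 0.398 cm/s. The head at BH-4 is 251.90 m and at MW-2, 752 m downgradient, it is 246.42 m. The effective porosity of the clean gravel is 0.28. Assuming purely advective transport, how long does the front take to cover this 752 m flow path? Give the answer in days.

84.0

Convert K: 0.398 cm/s × 864 = 343.9 m/day.
Hydraulic gradient i = (251.90 − 246.42) / 752 = 5.48 / 752 = 0.007287.
Darcy flux q = K · i = 343.9 × 0.007287 = 2.506 m/day.
Seepage velocity v = q / n_e = 2.506 / 0.28 = 8.950 m/day.
Travel time t = L / v = 752 / 8.950 = 84.03 days.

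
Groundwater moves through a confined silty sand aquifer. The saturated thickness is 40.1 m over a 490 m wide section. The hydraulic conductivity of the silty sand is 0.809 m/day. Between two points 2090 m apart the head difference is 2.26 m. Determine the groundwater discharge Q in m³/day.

17.2

Cross-sectional area A = 490 × 40.1 = 19649 m².
Hydraulic gradient i = Δh / L = 2.26 / 2090 = 0.001081.
Darcy's law: Q = K · A · i = 0.8090 × 19649 × 0.001081 = 17.19 m³/day.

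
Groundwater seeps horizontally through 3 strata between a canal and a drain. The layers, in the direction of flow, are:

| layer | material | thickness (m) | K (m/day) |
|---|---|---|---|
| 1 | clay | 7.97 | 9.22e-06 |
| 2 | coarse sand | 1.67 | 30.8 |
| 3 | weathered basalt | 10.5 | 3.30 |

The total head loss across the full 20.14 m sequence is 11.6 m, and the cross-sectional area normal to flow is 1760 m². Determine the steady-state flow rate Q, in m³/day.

0.0236

Flow is perpendicular to layering, so the layers act in series and the equivalent K is the thickness-weighted harmonic mean.
Total thickness L = 7.97 + 1.67 + 10.5 = 20.14 m.
Σ(b_i/K_i) = 7.97/9.22e-06 + 1.67/30.8 + 10.5/3.30 = 8.644e+05 d.
K_eq = L / Σ(b_i/K_i) = 20.14 / 8.644e+05 = 2.330e-05 m/day.
Q = K_eq · A · (Δh/L) = 2.330e-05 × 1760 × (11.6/20.14) = 0.02362 m³/day.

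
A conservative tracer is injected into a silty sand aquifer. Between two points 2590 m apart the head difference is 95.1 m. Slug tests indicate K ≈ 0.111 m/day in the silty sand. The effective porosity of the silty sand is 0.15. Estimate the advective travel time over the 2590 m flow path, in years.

Hydraulic gradient i = Δh / L = 95.1 / 2590 = 0.03672.
Darcy flux q = K · i = 0.1110 × 0.03672 = 0.004076 m/day.
Seepage velocity v = q / n_e = 0.004076 / 0.15 = 0.02717 m/day.
Travel time t = L / v = 2590 / 0.02717 = 95321 days = 261.0 years.

261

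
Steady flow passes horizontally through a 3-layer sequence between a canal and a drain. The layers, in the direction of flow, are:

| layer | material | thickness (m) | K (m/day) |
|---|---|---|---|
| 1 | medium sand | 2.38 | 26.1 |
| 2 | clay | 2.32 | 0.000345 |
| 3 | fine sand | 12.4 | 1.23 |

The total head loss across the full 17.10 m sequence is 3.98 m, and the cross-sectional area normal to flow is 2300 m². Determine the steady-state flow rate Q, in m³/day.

Flow is perpendicular to layering, so the layers act in series and the equivalent K is the thickness-weighted harmonic mean.
Total thickness L = 2.38 + 2.32 + 12.4 = 17.10 m.
Σ(b_i/K_i) = 2.38/26.1 + 2.32/0.000345 + 12.4/1.23 = 6735 d.
K_eq = L / Σ(b_i/K_i) = 17.10 / 6735 = 0.002539 m/day.
Q = K_eq · A · (Δh/L) = 0.002539 × 2300 × (3.98/17.10) = 1.359 m³/day.

1.36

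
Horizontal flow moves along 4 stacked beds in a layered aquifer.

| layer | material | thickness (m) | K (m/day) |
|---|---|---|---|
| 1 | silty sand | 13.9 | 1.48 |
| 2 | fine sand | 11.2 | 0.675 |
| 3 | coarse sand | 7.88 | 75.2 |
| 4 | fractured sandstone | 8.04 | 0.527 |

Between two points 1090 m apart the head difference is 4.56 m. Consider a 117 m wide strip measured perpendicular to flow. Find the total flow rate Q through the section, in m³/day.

Flow is parallel to layering, so each bed carries its own Darcy discharge and the transmissivities add.
Σ(K_i·b_i) = 1.48×13.9 + 0.675×11.2 + 75.2×7.88 + 0.527×8.04 = 624.9 m²/day.
Hydraulic gradient i = Δh / L = 4.56 / 1090 = 0.004183.
Q = Σ(K_i·b_i) · W · i = 624.9 × 117 × 0.004183 = 305.9 m³/day.

306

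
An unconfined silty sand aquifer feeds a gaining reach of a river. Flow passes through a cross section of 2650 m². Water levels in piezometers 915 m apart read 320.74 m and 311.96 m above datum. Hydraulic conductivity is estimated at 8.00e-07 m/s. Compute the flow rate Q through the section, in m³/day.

1.76

Convert K: 8.00e-07 m/s × 86400 = 0.06912 m/day.
Hydraulic gradient i = (320.74 − 311.96) / 915 = 8.78 / 915 = 0.009596.
Darcy's law: Q = K · A · i = 0.06912 × 2650 × 0.009596 = 1.758 m³/day.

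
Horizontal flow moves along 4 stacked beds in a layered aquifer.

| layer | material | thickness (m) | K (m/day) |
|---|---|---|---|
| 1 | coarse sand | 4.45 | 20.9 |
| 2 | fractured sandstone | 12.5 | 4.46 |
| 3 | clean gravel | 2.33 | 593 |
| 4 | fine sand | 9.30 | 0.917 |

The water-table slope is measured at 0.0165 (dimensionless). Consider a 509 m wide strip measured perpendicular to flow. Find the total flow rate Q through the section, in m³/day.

Flow is parallel to layering, so each bed carries its own Darcy discharge and the transmissivities add.
Σ(K_i·b_i) = 20.9×4.45 + 4.46×12.5 + 593×2.33 + 0.917×9.30 = 1539 m²/day.
Hydraulic gradient i = 0.0165.
Q = Σ(K_i·b_i) · W · i = 1539 × 509 × 0.01650 = 12925 m³/day.

12900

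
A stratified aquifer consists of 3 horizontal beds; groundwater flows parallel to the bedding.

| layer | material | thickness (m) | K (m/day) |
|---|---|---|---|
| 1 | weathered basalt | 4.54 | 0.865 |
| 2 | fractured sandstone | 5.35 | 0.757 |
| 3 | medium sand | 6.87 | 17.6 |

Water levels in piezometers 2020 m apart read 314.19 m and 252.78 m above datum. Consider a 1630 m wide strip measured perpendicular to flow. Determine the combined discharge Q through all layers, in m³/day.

6390

Flow is parallel to layering, so each bed carries its own Darcy discharge and the transmissivities add.
Σ(K_i·b_i) = 0.865×4.54 + 0.757×5.35 + 17.6×6.87 = 128.9 m²/day.
Hydraulic gradient i = (314.19 − 252.78) / 2020 = 61.41 / 2020 = 0.03040.
Q = Σ(K_i·b_i) · W · i = 128.9 × 1630 × 0.03040 = 6387 m³/day.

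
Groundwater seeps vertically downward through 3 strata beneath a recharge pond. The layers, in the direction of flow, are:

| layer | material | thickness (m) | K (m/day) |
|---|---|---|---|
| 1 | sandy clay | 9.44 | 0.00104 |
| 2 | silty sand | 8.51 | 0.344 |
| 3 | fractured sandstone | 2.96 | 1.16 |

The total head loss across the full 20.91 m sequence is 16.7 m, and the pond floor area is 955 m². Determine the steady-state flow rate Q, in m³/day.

Flow is perpendicular to layering, so the layers act in series and the equivalent K is the thickness-weighted harmonic mean.
Total thickness L = 9.44 + 8.51 + 2.96 = 20.91 m.
Σ(b_i/K_i) = 9.44/0.00104 + 8.51/0.344 + 2.96/1.16 = 9104 d.
K_eq = L / Σ(b_i/K_i) = 20.91 / 9104 = 0.002297 m/day.
Q = K_eq · A · (Δh/L) = 0.002297 × 955 × (16.7/20.91) = 1.752 m³/day.

1.75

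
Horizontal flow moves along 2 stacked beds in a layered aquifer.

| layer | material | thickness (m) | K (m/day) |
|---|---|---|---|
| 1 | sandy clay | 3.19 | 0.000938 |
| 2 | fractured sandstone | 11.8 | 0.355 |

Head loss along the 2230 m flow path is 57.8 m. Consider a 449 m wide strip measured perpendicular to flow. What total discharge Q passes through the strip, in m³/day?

Flow is parallel to layering, so each bed carries its own Darcy discharge and the transmissivities add.
Σ(K_i·b_i) = 0.000938×3.19 + 0.355×11.8 = 4.192 m²/day.
Hydraulic gradient i = Δh / L = 57.8 / 2230 = 0.02592.
Q = Σ(K_i·b_i) · W · i = 4.192 × 449 × 0.02592 = 48.79 m³/day.

48.8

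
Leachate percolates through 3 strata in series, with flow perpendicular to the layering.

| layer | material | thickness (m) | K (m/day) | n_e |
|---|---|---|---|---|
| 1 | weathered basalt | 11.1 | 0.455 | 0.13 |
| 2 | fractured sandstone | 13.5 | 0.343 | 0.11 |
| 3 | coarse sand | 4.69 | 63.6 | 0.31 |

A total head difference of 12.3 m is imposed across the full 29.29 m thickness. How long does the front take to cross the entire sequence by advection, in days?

22.7

With flow normal to the layers, continuity requires the same specific discharge q through every layer.
Σ(b_i/K_i) = 11.1/0.455 + 13.5/0.343 + 4.69/63.6 = 63.83 d.
q = Δh / Σ(b_i/K_i) = 12.3 / 63.83 = 0.1927 m/day.
In each layer the seepage velocity is v_i = q/n_i, so the layer transit time is t_i = b_i·n_i / q:
  layer 1 (weathered basalt): t_1 = 11.1 × 0.13 / 0.1927 = 7.488 d
  layer 2 (fractured sandstone): t_2 = 13.5 × 0.11 / 0.1927 = 7.706 d
  layer 3 (coarse sand): t_3 = 4.69 × 0.31 / 0.1927 = 7.545 d
Total t = Σ t_i = 22.74 days.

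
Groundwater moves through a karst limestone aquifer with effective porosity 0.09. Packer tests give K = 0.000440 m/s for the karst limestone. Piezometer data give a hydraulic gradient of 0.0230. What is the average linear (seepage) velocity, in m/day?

9.72

Convert K: 0.000440 m/s × 86400 = 38.02 m/day.
Hydraulic gradient i = 0.0230.
Darcy flux q = K · i = 38.02 × 0.02300 = 0.8744 m/day.
Seepage velocity v = q / n_e = 0.8744 / 0.09 = 9.715 m/day.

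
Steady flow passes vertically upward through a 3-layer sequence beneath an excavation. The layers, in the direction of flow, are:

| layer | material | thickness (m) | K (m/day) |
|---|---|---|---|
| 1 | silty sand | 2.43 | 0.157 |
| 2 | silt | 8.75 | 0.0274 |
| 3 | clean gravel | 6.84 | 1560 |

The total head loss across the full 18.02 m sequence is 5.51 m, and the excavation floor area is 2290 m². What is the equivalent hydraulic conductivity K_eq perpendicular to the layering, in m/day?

Flow is perpendicular to layering, so the layers act in series and the equivalent K is the thickness-weighted harmonic mean.
Total thickness L = 2.43 + 8.75 + 6.84 = 18.02 m.
Σ(b_i/K_i) = 2.43/0.157 + 8.75/0.0274 + 6.84/1560 = 334.8 d.
K_eq = L / Σ(b_i/K_i) = 18.02 / 334.8 = 0.05382 m/day.

0.0538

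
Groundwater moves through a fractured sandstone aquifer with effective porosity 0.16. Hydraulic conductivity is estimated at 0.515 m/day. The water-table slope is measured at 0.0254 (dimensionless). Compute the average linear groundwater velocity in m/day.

Hydraulic gradient i = 0.0254.
Darcy flux q = K · i = 0.5150 × 0.02540 = 0.01308 m/day.
Seepage velocity v = q / n_e = 0.01308 / 0.16 = 0.08176 m/day.

0.0818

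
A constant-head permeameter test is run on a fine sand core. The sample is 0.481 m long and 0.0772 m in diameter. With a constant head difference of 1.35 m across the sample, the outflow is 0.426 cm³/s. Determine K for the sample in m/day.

2.80

Cross-sectional area A = π·(d/2)² = π × (0.0772/2)² = 0.004681 m².
Convert discharge: 0.426 cm³/s = 4.260e-07 m³/s.
Darcy's law rearranged: K = Q·L / (A·Δh) = 4.260e-07 × 0.481 / (0.004681 × 1.35) = 3.243e-05 m/s = 2.802 m/day.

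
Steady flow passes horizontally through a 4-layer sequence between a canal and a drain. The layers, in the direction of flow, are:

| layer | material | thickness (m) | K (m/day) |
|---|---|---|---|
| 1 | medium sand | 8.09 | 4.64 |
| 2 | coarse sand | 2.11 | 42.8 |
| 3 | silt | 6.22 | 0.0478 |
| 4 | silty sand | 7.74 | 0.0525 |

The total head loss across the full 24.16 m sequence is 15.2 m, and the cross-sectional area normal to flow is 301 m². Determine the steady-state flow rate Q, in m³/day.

Flow is perpendicular to layering, so the layers act in series and the equivalent K is the thickness-weighted harmonic mean.
Total thickness L = 8.09 + 2.11 + 6.22 + 7.74 = 24.16 m.
Σ(b_i/K_i) = 8.09/4.64 + 2.11/42.8 + 6.22/0.0478 + 7.74/0.0525 = 279.3 d.
K_eq = L / Σ(b_i/K_i) = 24.16 / 279.3 = 0.08649 m/day.
Q = K_eq · A · (Δh/L) = 0.08649 × 301 × (15.2/24.16) = 16.38 m³/day.

16.4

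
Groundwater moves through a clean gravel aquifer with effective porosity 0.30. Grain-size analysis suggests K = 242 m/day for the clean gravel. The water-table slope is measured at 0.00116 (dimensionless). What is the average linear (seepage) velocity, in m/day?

Hydraulic gradient i = 0.00116.
Darcy flux q = K · i = 242.0 × 0.001160 = 0.2807 m/day.
Seepage velocity v = q / n_e = 0.2807 / 0.30 = 0.9357 m/day.

0.936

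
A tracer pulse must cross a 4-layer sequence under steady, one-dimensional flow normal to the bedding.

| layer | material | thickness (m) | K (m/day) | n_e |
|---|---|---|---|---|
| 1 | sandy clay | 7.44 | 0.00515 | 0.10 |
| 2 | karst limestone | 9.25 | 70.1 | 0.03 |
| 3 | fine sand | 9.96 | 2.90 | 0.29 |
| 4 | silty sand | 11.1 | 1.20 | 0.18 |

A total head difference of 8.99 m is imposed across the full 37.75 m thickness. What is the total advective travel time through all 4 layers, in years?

2.62

With flow normal to the layers, continuity requires the same specific discharge q through every layer.
Σ(b_i/K_i) = 7.44/0.00515 + 9.25/70.1 + 9.96/2.90 + 11.1/1.20 = 1457 d.
q = Δh / Σ(b_i/K_i) = 8.99 / 1457 = 0.006168 m/day.
In each layer the seepage velocity is v_i = q/n_i, so the layer transit time is t_i = b_i·n_i / q:
  layer 1 (sandy clay): t_1 = 7.44 × 0.10 / 0.006168 = 120.6 d
  layer 2 (karst limestone): t_2 = 9.25 × 0.03 / 0.006168 = 44.99 d
  layer 3 (fine sand): t_3 = 9.96 × 0.29 / 0.006168 = 468.3 d
  layer 4 (silty sand): t_4 = 11.1 × 0.18 / 0.006168 = 323.9 d
Total t = Σ t_i = 957.8 days = 2.622 years.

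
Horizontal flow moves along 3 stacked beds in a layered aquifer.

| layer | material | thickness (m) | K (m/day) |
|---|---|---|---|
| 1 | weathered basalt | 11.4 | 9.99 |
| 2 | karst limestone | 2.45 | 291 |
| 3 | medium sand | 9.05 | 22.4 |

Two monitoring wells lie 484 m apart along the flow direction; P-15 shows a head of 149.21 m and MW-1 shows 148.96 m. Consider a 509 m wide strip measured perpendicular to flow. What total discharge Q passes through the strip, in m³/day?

Flow is parallel to layering, so each bed carries its own Darcy discharge and the transmissivities add.
Σ(K_i·b_i) = 9.99×11.4 + 291×2.45 + 22.4×9.05 = 1030 m²/day.
Hydraulic gradient i = (149.21 − 148.96) / 484 = 0.25 / 484 = 0.0005165.
Q = Σ(K_i·b_i) · W · i = 1030 × 509 × 0.0005165 = 270.7 m³/day.

271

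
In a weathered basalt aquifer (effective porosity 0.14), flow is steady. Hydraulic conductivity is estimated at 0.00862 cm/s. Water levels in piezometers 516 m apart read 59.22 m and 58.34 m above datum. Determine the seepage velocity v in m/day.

0.0907

Convert K: 0.00862 cm/s × 864 = 7.448 m/day.
Hydraulic gradient i = (59.22 − 58.34) / 516 = 0.88 / 516 = 0.001705.
Darcy flux q = K · i = 7.448 × 0.001705 = 0.01270 m/day.
Seepage velocity v = q / n_e = 0.01270 / 0.14 = 0.09072 m/day.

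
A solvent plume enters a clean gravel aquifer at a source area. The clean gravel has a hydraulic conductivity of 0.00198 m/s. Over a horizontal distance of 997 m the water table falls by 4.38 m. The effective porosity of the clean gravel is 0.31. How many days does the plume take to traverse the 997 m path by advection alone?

411

Convert K: 0.00198 m/s × 86400 = 171.1 m/day.
Hydraulic gradient i = Δh / L = 4.38 / 997 = 0.004393.
Darcy flux q = K · i = 171.1 × 0.004393 = 0.7516 m/day.
Seepage velocity v = q / n_e = 0.7516 / 0.31 = 2.424 m/day.
Travel time t = L / v = 997 / 2.424 = 411.2 days.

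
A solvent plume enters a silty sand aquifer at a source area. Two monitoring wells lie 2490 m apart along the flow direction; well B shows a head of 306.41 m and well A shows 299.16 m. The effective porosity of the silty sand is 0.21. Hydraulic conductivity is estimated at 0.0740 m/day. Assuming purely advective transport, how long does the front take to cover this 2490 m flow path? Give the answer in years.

Hydraulic gradient i = (306.41 − 299.16) / 2490 = 7.25 / 2490 = 0.002912.
Darcy flux q = K · i = 0.07400 × 0.002912 = 0.0002155 m/day.
Seepage velocity v = q / n_e = 0.0002155 / 0.21 = 0.001026 m/day.
Travel time t = L / v = 2490 / 0.001026 = 2.427e+06 days = 6644 years.

6640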